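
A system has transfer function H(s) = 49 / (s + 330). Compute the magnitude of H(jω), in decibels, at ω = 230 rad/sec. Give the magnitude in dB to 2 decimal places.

-18.29 dB

|j230 + 330| = √(230² + 330²) = 402.2
|H(j230)| = 49 / 402.2 = 0.12182
20 log₁₀(0.12182) = -18.286 dB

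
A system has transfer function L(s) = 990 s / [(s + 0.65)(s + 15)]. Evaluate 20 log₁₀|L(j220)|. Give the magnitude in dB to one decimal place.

13.0 dB

|j220| = 220
|j220 + 0.65| = √(220² + 0.65²) = 220
|j220 + 15| = √(220² + 15²) = 220.5
|L(j220)| = 990 × 220 / (220 × 220.5) = 4.4896
20 log₁₀(4.4896) = 13.04 dB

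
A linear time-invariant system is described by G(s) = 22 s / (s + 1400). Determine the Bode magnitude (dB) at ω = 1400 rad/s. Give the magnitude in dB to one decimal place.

23.8 dB

|j1400| = 1400
|j1400 + 1400| = √(1400² + 1400²) = 1980
|G(j1400)| = 22 × 1400 / 1980 = 15.556
20 log₁₀(15.556) = 23.84 dB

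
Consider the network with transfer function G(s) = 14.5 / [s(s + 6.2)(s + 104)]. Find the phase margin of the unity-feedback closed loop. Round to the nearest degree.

Gain crossover: |G(jω)| = 1 at ω ≈ 0.0225 rad/s.
∠G(j0.0225) = −90° − arctan(0.0225/6.2) − arctan(0.0225/104) ≈ -90.22°
PM = 180° + (-90.22°) = 89.78°

90 deg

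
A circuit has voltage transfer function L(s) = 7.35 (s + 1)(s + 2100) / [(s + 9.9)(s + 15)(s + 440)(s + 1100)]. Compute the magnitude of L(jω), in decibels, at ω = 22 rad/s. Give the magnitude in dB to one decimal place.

|j22 + 1| = √(22² + 1²) = 22.02
|j22 + 2100| = √(22² + 2100²) = 2100
|j22 + 9.9| = √(22² + 9.9²) = 24.12
|j22 + 15| = √(22² + 15²) = 26.63
|j22 + 440| = √(22² + 440²) = 440.5
|j22 + 1100| = √(22² + 1100²) = 1100
|L(j22)| = 7.35 × 22.02 × 2100 / (24.12 × 26.63 × 440.5 × 1100) = 0.0010918
20 log₁₀(0.0010918) = -59.24 dB

-59.2 dB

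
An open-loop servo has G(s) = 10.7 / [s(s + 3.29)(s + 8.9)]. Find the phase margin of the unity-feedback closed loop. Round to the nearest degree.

81°

Gain crossover: |G(jω)| = 1 at ω ≈ 0.363 rad s⁻¹.
∠G(j0.363) = −90° − arctan(0.363/3.29) − arctan(0.363/8.9) ≈ -98.63°
PM = 180° + (-98.63°) = 81.37°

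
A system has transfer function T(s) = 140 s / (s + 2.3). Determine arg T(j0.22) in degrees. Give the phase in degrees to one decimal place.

∠(j0.22) = 90.00°
∠(j0.22 + 2.3) = arctan(0.22/2.3) = 5.46°
∠T(j0.22) = 90.00° − 5.46° = 84.54°

84.5°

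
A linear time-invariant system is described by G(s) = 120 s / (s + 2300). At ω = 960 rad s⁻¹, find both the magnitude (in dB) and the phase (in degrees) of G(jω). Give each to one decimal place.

|G| = 33.3 dB, ∠G = 67.3°

|j960| = 960
|j960 + 2300| = √(960² + 2300²) = 2492
|G(j960)| = 120 × 960 / 2492 = 46.222
20 log₁₀(46.222) = 33.30 dB
∠(j960) = 90.00°
∠(j960 + 2300) = arctan(960/2300) = 22.66°
∠G(j960) = 90.00° − 22.66° = 67.34°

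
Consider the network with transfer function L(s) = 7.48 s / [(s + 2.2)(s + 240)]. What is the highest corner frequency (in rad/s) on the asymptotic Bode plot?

Break frequencies occur at each pole and zero magnitude: 2.2 rad/s, 240 rad/s.
The highest is 240 rad/s.

240 rad/s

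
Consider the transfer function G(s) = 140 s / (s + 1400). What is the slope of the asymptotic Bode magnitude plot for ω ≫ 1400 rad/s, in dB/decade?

0 dB/decade

With 1 zero and 1 pole, the high-frequency asymptotic slope is 20 × (1 − 1) = 0 dB/decade.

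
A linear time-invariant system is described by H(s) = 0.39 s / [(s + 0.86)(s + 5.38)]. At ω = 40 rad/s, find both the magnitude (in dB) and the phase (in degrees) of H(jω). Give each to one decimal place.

|H| = -40.3 dB, ∠H = -81.1°

|j40| = 40
|j40 + 0.86| = √(40² + 0.86²) = 40.01
|j40 + 5.38| = √(40² + 5.38²) = 40.36
|H(j40)| = 0.39 × 40 / (40.01 × 40.36) = 0.0096608
20 log₁₀(0.0096608) = -40.30 dB
∠(j40) = 90.00°
∠(j40 + 0.86) = arctan(40/0.86) = 88.77°
∠(j40 + 5.38) = arctan(40/5.38) = 82.34°
∠H(j40) = 90.00° − (88.77° + 82.34°) = -81.11°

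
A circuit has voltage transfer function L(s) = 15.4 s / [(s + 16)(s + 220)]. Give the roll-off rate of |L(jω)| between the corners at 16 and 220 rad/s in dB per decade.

In this band the factors already past their corner are: 1 differentiator zero, pole at 16; net slope = 0 dB/decade.

0 dB/decade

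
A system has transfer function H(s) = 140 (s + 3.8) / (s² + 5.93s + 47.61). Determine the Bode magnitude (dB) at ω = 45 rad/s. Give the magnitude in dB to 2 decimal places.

10.02 dB

|j45 + 3.8| = √(45² + 3.8²) = 45.16
|(j45)² + 5.93(j45) + 47.61| = |-1977.4 + j266.85| = 1995
|H(j45)| = 140 × 45.16 / 1995 = 3.1686
20 log₁₀(3.1686) = 10.017 dB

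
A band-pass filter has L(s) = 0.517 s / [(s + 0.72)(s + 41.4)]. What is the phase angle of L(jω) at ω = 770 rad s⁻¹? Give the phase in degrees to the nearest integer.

-87 deg

∠(j770) = 90.00°
∠(j770 + 0.72) = arctan(770/0.72) = 89.95°
∠(j770 + 41.4) = arctan(770/41.4) = 86.92°
∠L(j770) = 90.00° − (89.95° + 86.92°) = -86.87°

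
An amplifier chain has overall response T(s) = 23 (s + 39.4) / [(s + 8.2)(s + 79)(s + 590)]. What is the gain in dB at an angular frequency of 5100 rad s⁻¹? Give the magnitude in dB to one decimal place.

|j5100 + 39.4| = √(5100² + 39.4²) = 5100
|j5100 + 8.2| = √(5100² + 8.2²) = 5100
|j5100 + 79| = √(5100² + 79²) = 5101
|j5100 + 590| = √(5100² + 590²) = 5134
|T(j5100)| = 23 × 5100 / (5100 × 5101 × 5134) = 8.7834e-07
20 log₁₀(8.7834e-07) = -121.13 dB

-121.1 dB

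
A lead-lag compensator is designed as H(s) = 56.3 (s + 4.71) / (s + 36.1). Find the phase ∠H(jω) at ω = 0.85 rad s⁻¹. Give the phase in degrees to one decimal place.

∠(j0.85 + 4.71) = arctan(0.85/4.71) = 10.23°
∠(j0.85 + 36.1) = arctan(0.85/36.1) = 1.35°
∠H(j0.85) = 10.23° − 1.35° = 8.88°

8.9°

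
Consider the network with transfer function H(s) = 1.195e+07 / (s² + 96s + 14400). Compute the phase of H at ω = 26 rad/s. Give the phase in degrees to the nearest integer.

∠[(j26)² + 96(j26) + 14400] = ∠[13724 + j2496] = 10.31°
∠H(j26) = −10.31° = -10.31°

-10°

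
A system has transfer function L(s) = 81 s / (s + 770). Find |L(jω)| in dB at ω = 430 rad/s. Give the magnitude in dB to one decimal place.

|j430| = 430
|j430 + 770| = √(430² + 770²) = 881.9
|L(j430)| = 81 × 430 / 881.9 = 39.493
20 log₁₀(39.493) = 31.93 dB

31.9 dB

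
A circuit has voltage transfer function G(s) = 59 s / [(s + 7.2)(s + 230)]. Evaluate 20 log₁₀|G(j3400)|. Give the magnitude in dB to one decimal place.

|j3400| = 3400
|j3400 + 7.2| = √(3400² + 7.2²) = 3400
|j3400 + 230| = √(3400² + 230²) = 3408
|G(j3400)| = 59 × 3400 / (3400 × 3408) = 0.017313
20 log₁₀(0.017313) = -35.23 dB

-35.2 dB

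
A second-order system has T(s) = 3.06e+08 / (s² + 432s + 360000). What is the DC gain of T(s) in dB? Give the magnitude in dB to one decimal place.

58.6 dB

T(0) = 3.06e+08 / 360000 = 850
20 log₁₀(850) = 58.59 dB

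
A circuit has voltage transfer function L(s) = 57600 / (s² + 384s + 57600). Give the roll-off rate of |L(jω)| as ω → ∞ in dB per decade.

With 0 zeros and 2 poles, the high-frequency asymptotic slope is 20 × (0 − 2) = -40 dB/decade.

-40 dB/decade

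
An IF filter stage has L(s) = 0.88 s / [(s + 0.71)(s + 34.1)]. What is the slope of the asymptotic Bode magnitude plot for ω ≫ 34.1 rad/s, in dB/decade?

-20 dB/decade

With 1 zero and 2 poles, the high-frequency asymptotic slope is 20 × (1 − 2) = -20 dB/decade.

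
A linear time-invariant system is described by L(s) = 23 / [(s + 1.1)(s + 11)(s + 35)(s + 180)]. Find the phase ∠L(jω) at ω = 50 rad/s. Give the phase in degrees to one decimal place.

-236.9 deg

∠(j50 + 1.1) = arctan(50/1.1) = 88.74°
∠(j50 + 11) = arctan(50/11) = 77.59°
∠(j50 + 35) = arctan(50/35) = 55.01°
∠(j50 + 180) = arctan(50/180) = 15.52°
∠L(j50) = − (88.74° + 77.59° + 55.01° + 15.52°) = -236.86°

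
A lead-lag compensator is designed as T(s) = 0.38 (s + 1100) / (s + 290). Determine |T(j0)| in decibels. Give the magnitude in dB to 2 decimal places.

3.18 dB

T(0) = 0.38 × 1100 / 290 = 1.4414
20 log₁₀(1.4414) = 3.176 dB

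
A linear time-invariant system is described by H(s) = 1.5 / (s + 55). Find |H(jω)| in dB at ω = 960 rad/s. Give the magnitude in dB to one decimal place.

-56.1 dB

|j960 + 55| = √(960² + 55²) = 961.6
|H(j960)| = 1.5 / 961.6 = 0.0015599
20 log₁₀(0.0015599) = -56.14 dB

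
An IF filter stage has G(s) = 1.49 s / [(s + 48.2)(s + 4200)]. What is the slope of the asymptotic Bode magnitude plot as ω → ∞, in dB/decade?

With 1 zero and 2 poles, the high-frequency asymptotic slope is 20 × (1 − 2) = -20 dB/decade.

-20 dB/decade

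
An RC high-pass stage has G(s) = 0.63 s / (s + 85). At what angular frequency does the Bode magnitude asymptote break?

85 rad s⁻¹

The single real pole at s = −85 gives a corner at ω = 85 rad s⁻¹.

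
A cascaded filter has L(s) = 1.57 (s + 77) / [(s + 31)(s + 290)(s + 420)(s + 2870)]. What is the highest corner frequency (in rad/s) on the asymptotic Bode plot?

2870 rad/s

Break frequencies occur at each pole and zero magnitude: 31 rad/s, 77 rad/s, 290 rad/s, 420 rad/s, 2870 rad/s.
The highest is 2870 rad/s.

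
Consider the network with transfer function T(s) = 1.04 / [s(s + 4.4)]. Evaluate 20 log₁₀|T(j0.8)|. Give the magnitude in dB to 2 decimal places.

-10.73 dB

|j0.8 + 4.4| = √(0.8² + 4.4²) = 4.472
|j0.8| = 0.8
|T(j0.8)| = 1.04 / (4.472 × 0.8) = 0.29069
20 log₁₀(0.29069) = -10.731 dB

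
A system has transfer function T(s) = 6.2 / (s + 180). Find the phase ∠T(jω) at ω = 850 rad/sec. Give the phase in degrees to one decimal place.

-78.0°

∠(j850 + 180) = arctan(850/180) = 78.04°
∠T(j850) = −78.04° = -78.04°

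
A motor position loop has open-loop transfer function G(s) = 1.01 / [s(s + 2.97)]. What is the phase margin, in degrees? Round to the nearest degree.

Gain crossover: |G(jω)| = 1 at ω ≈ 0.338 rad s⁻¹.
∠G(j0.338) = −90° − arctan(0.338/2.97) ≈ -96.49°
PM = 180° + (-96.49°) = 83.51°

84°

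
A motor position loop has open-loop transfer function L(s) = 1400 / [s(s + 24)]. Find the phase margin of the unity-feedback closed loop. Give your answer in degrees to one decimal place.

35.4°

Gain crossover: |L(jω)| = 1 at ω ≈ 33.8 rad/s.
∠L(j33.8) = −90° − arctan(33.8/24) ≈ -144.61°
PM = 180° + (-144.61°) = 35.39°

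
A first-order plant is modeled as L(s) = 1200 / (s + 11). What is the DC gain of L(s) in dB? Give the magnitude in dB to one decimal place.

40.8 dB

L(0) = 1200 / 11 = 109.09
20 log₁₀(109.09) = 40.76 dB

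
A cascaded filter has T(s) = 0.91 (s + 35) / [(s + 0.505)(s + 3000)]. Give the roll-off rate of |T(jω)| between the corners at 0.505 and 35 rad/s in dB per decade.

-20 dB/decade

In this band the factors already past their corner are: pole at 0.505; net slope = -20 dB/decade.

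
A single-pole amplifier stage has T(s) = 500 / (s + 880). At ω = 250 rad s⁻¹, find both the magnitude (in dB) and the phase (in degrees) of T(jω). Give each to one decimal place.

|j250 + 880| = √(250² + 880²) = 914.8
|T(j250)| = 500 / 914.8 = 0.54655
20 log₁₀(0.54655) = -5.25 dB
∠(j250 + 880) = arctan(250/880) = 15.86°
∠T(j250) = −15.86° = -15.86°

|T| = -5.2 dB, ∠T = -15.9 deg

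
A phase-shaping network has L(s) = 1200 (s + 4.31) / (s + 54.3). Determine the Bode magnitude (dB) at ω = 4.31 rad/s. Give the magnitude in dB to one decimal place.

42.6 dB

|j4.31 + 4.31| = √(4.31² + 4.31²) = 6.095
|j4.31 + 54.3| = √(4.31² + 54.3²) = 54.47
|L(j4.31)| = 1200 × 6.095 / 54.47 = 134.28
20 log₁₀(134.28) = 42.56 dB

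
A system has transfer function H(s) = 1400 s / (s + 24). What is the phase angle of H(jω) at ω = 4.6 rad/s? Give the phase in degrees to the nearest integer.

∠(j4.6) = 90.00°
∠(j4.6 + 24) = arctan(4.6/24) = 10.85°
∠H(j4.6) = 90.00° − 10.85° = 79.15°

79°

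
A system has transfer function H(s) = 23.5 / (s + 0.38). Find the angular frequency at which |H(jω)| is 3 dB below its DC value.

For a single-pole low-pass, the −3 dB point is at the pole: ω = 0.38 rad s⁻¹.

0.38 rad s⁻¹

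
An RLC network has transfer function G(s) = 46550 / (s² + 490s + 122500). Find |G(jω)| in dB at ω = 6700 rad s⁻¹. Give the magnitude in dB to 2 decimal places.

|(j6700)² + 490(j6700) + 122500| = |-4.4768e+07 + j3.283e+06| = 4.489e+07
|G(j6700)| = 46550 / 4.489e+07 = 0.001037
20 log₁₀(0.001037) = -59.684 dB

-59.68 dB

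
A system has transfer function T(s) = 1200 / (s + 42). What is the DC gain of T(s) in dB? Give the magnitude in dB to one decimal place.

T(0) = 1200 / 42 = 28.571
20 log₁₀(28.571) = 29.12 dB

29.1 dB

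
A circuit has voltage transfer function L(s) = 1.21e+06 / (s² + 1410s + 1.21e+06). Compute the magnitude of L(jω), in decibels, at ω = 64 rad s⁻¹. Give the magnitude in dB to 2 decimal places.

0.01 dB

|(j64)² + 1410(j64) + 1.21e+06| = |1.2059e+06 + j90240| = 1.209e+06
|L(j64)| = 1.21e+06 / 1.209e+06 = 1.0006
20 log₁₀(1.0006) = 0.005 dB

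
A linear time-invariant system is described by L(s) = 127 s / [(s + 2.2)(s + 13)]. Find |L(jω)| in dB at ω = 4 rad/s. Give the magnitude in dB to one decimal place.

18.3 dB

|j4| = 4
|j4 + 2.2| = √(4² + 2.2²) = 4.565
|j4 + 13| = √(4² + 13²) = 13.6
|L(j4)| = 127 × 4 / (4.565 × 13.6) = 8.1814
20 log₁₀(8.1814) = 18.26 dB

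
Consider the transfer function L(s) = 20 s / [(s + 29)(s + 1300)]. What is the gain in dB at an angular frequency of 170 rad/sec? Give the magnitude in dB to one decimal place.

-36.5 dB

|j170| = 170
|j170 + 29| = √(170² + 29²) = 172.5
|j170 + 1300| = √(170² + 1300²) = 1311
|L(j170)| = 20 × 170 / (172.5 × 1311) = 0.015038
20 log₁₀(0.015038) = -36.46 dB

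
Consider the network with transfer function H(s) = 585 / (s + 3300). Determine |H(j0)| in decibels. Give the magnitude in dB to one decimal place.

H(0) = 585 / 3300 = 0.17727
20 log₁₀(0.17727) = -15.03 dB

-15.0 dB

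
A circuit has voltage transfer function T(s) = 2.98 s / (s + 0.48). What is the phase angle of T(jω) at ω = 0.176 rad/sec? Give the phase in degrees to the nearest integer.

∠(j0.176) = 90.00°
∠(j0.176 + 0.48) = arctan(0.176/0.48) = 20.14°
∠T(j0.176) = 90.00° − 20.14° = 69.86°

70 deg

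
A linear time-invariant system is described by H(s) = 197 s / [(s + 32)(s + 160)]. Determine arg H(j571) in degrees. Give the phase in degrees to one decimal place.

-71.1 deg

∠(j571) = 90.00°
∠(j571 + 32) = arctan(571/32) = 86.79°
∠(j571 + 160) = arctan(571/160) = 74.35°
∠H(j571) = 90.00° − (86.79° + 74.35°) = -71.14°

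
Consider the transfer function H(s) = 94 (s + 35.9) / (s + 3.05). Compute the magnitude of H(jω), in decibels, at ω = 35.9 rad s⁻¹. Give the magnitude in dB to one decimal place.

42.4 dB

|j35.9 + 35.9| = √(35.9² + 35.9²) = 50.77
|j35.9 + 3.05| = √(35.9² + 3.05²) = 36.03
|H(j35.9)| = 94 × 50.77 / 36.03 = 132.46
20 log₁₀(132.46) = 42.44 dB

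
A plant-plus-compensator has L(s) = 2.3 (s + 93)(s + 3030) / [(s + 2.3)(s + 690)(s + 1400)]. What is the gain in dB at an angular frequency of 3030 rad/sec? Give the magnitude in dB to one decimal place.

-60.4 dB

|j3030 + 93| = √(3030² + 93²) = 3031
|j3030 + 3030| = √(3030² + 3030²) = 4285
|j3030 + 2.3| = √(3030² + 2.3²) = 3030
|j3030 + 690| = √(3030² + 690²) = 3108
|j3030 + 1400| = √(3030² + 1400²) = 3338
|L(j3030)| = 2.3 × 3031 × 4285 / (3030 × 3108 × 3338) = 0.00095062
20 log₁₀(0.00095062) = -60.44 dB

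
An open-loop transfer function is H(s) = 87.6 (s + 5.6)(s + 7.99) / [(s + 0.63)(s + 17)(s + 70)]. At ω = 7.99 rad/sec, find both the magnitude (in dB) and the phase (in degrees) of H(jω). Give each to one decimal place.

|H| = -0.8 dB, ∠H = -17.2°

|j7.99 + 5.6| = √(7.99² + 5.6²) = 9.757
|j7.99 + 7.99| = √(7.99² + 7.99²) = 11.3
|j7.99 + 0.63| = √(7.99² + 0.63²) = 8.015
|j7.99 + 17| = √(7.99² + 17²) = 18.78
|j7.99 + 70| = √(7.99² + 70²) = 70.45
|H(j7.99)| = 87.6 × 9.757 × 11.3 / (8.015 × 18.78 × 70.45) = 0.91053
20 log₁₀(0.91053) = -0.81 dB
∠(j7.99 + 5.6) = arctan(7.99/5.6) = 54.97°
∠(j7.99 + 7.99) = arctan(7.99/7.99) = 45.00°
∠(j7.99 + 0.63) = arctan(7.99/0.63) = 85.49°
∠(j7.99 + 17) = arctan(7.99/17) = 25.17°
∠(j7.99 + 70) = arctan(7.99/70) = 6.51°
∠H(j7.99) = 54.97° + 45.00° − (85.49° + 25.17° + 6.51°) = -17.20°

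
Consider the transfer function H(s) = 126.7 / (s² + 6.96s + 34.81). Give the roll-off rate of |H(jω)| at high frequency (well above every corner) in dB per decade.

-40 dB/decade

With 0 zeros and 2 poles, the high-frequency asymptotic slope is 20 × (0 − 2) = -40 dB/decade.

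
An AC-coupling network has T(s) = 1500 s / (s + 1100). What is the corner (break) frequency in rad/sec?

The single real pole at s = −1100 gives a corner at ω = 1100 rad/sec.

1100 rad/sec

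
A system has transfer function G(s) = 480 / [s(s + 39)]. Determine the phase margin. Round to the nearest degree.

Gain crossover: |G(jω)| = 1 at ω ≈ 11.8 rad s⁻¹.
∠G(j11.8) = −90° − arctan(11.8/39) ≈ -106.81°
PM = 180° + (-106.81°) = 73.19°

73 deg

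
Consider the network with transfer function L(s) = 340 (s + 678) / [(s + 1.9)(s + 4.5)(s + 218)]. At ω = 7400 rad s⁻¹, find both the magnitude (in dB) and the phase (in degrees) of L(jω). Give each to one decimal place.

|L| = -104.1 dB, ∠L = -183.5°

|j7400 + 678| = √(7400² + 678²) = 7431
|j7400 + 1.9| = √(7400² + 1.9²) = 7400
|j7400 + 4.5| = √(7400² + 4.5²) = 7400
|j7400 + 218| = √(7400² + 218²) = 7403
|L(j7400)| = 340 × 7431 / (7400 × 7400 × 7403) = 6.2322e-06
20 log₁₀(6.2322e-06) = -104.11 dB
∠(j7400 + 678) = arctan(7400/678) = 84.77°
∠(j7400 + 1.9) = arctan(7400/1.9) = 89.99°
∠(j7400 + 4.5) = arctan(7400/4.5) = 89.97°
∠(j7400 + 218) = arctan(7400/218) = 88.31°
∠L(j7400) = 84.77° − (89.99° + 89.97° + 88.31°) = -183.50°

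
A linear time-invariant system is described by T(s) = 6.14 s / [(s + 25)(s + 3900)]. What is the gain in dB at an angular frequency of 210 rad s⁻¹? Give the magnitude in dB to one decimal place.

-56.1 dB

|j210| = 210
|j210 + 25| = √(210² + 25²) = 211.5
|j210 + 3900| = √(210² + 3900²) = 3906
|T(j210)| = 6.14 × 210 / (211.5 × 3906) = 0.0015611
20 log₁₀(0.0015611) = -56.13 dB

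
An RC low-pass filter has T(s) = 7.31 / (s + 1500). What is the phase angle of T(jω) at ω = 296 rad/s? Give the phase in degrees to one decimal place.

∠(j296 + 1500) = arctan(296/1500) = 11.16°
∠T(j296) = −11.16° = -11.16°

-11.2°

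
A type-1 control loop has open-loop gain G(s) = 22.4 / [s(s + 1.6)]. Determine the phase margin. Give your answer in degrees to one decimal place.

19.2°

Gain crossover: |G(jω)| = 1 at ω ≈ 4.6 rad/sec.
∠G(j4.6) = −90° − arctan(4.6/1.6) ≈ -160.82°
PM = 180° + (-160.82°) = 19.18°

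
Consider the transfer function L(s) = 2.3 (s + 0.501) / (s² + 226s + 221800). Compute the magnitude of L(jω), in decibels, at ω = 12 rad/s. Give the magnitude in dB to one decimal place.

-78.1 dB

|j12 + 0.501| = √(12² + 0.501²) = 12.01
|(j12)² + 226(j12) + 221800| = |2.2166e+05 + j2712| = 2.217e+05
|L(j12)| = 2.3 × 12.01 / 2.217e+05 = 0.00012462
20 log₁₀(0.00012462) = -78.09 dB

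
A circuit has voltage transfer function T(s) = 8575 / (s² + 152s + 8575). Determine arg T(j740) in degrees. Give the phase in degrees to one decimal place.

-168.2°

∠[(j740)² + 152(j740) + 8575] = ∠[-5.3902e+05 + j1.1248e+05] = 168.21°
∠T(j740) = −168.21° = -168.21°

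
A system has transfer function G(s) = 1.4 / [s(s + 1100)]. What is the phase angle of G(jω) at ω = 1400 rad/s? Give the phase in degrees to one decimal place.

-141.8°

∠(j1400 + 1100) = arctan(1400/1100) = 51.84°
∠(j1400) = 90.00°
∠G(j1400) = − (51.84° + 90.00°) = -141.84°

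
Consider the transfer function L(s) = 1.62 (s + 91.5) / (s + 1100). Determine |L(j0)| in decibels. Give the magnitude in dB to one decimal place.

-17.4 dB

L(0) = 1.62 × 91.5 / 1100 = 0.13475
20 log₁₀(0.13475) = -17.41 dB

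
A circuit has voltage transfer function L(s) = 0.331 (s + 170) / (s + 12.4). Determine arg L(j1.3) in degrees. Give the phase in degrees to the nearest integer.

∠(j1.3 + 170) = arctan(1.3/170) = 0.44°
∠(j1.3 + 12.4) = arctan(1.3/12.4) = 5.98°
∠L(j1.3) = 0.44° − 5.98° = -5.55°

-6°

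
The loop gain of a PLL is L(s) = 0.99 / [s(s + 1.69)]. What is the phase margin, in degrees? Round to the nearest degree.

Gain crossover: |L(jω)| = 1 at ω ≈ 0.556 rad/sec.
∠L(j0.556) = −90° − arctan(0.556/1.69) ≈ -108.22°
PM = 180° + (-108.22°) = 71.78°

72°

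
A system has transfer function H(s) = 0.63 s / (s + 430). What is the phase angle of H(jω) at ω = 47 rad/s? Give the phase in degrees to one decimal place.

83.8°

∠(j47) = 90.00°
∠(j47 + 430) = arctan(47/430) = 6.24°
∠H(j47) = 90.00° − 6.24° = 83.76°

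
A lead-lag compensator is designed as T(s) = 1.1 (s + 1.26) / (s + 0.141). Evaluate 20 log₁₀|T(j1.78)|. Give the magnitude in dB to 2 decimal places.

|j1.78 + 1.26| = √(1.78² + 1.26²) = 2.181
|j1.78 + 0.141| = √(1.78² + 0.141²) = 1.786
|T(j1.78)| = 1.1 × 2.181 / 1.786 = 1.3435
20 log₁₀(1.3435) = 2.565 dB

2.56 dB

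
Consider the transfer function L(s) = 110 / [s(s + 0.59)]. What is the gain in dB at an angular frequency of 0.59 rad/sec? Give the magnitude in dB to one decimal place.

|j0.59 + 0.59| = √(0.59² + 0.59²) = 0.8344
|j0.59| = 0.59
|L(j0.59)| = 110 / (0.8344 × 0.59) = 223.45
20 log₁₀(223.45) = 46.98 dB

47.0 dB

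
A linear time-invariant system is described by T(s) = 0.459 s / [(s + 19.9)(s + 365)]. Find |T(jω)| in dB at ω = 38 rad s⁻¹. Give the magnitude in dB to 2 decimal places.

-59.11 dB

|j38| = 38
|j38 + 19.9| = √(38² + 19.9²) = 42.9
|j38 + 365| = √(38² + 365²) = 367
|T(j38)| = 0.459 × 38 / (42.9 × 367) = 0.001108
20 log₁₀(0.001108) = -59.109 dB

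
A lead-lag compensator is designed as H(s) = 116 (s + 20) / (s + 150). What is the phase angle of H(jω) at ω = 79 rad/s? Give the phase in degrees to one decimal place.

∠(j79 + 20) = arctan(79/20) = 75.79°
∠(j79 + 150) = arctan(79/150) = 27.77°
∠H(j79) = 75.79° − 27.77° = 48.02°

48.0°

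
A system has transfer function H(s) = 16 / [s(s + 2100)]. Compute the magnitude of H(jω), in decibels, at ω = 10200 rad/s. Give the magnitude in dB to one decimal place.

|j10200 + 2100| = √(10200² + 2100²) = 1.041e+04
|j10200| = 1.02e+04
|H(j10200)| = 16 / (1.041e+04 × 1.02e+04) = 1.5063e-07
20 log₁₀(1.5063e-07) = -136.44 dB

-136.4 dB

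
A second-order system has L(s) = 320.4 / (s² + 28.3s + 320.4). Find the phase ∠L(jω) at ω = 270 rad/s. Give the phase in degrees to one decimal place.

∠[(j270)² + 28.3(j270) + 320.4] = ∠[-72580 + j7641] = 173.99°
∠L(j270) = −173.99° = -173.99°

-174.0 deg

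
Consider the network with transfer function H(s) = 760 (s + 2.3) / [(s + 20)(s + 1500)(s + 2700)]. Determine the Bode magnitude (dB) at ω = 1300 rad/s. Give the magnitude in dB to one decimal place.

-77.9 dB

|j1300 + 2.3| = √(1300² + 2.3²) = 1300
|j1300 + 20| = √(1300² + 20²) = 1300
|j1300 + 1500| = √(1300² + 1500²) = 1985
|j1300 + 2700| = √(1300² + 2700²) = 2997
|H(j1300)| = 760 × 1300 / (1300 × 1985 × 2997) = 0.00012775
20 log₁₀(0.00012775) = -77.87 dB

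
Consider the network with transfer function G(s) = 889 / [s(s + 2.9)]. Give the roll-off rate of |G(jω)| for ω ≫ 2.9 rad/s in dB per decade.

-40 dB/decade

With 0 zeros and 2 poles, the high-frequency asymptotic slope is 20 × (0 − 2) = -40 dB/decade.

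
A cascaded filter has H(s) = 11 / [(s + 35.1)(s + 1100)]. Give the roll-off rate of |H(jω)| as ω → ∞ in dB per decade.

-40 dB/decade

With 0 zeros and 2 poles, the high-frequency asymptotic slope is 20 × (0 − 2) = -40 dB/decade.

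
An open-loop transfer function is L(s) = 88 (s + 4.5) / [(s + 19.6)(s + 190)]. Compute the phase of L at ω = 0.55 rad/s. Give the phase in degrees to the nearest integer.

5°

∠(j0.55 + 4.5) = arctan(0.55/4.5) = 6.97°
∠(j0.55 + 19.6) = arctan(0.55/19.6) = 1.61°
∠(j0.55 + 190) = arctan(0.55/190) = 0.17°
∠L(j0.55) = 6.97° − (1.61° + 0.17°) = 5.20°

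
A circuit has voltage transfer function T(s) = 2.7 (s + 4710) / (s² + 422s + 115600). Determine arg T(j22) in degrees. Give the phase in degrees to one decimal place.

-4.3°

∠(j22 + 4710) = arctan(22/4710) = 0.27°
∠[(j22)² + 422(j22) + 115600] = ∠[1.1512e+05 + j9284] = 4.61°
∠T(j22) = 0.27° − 4.61° = -4.34°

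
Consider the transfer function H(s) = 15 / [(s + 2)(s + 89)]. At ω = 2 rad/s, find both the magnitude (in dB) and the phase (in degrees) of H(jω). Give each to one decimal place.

|j2 + 2| = √(2² + 2²) = 2.828
|j2 + 89| = √(2² + 89²) = 89.02
|H(j2)| = 15 / (2.828 × 89.02) = 0.059573
20 log₁₀(0.059573) = -24.50 dB
∠(j2 + 2) = arctan(2/2) = 45.00°
∠(j2 + 89) = arctan(2/89) = 1.29°
∠H(j2) = − (45.00° + 1.29°) = -46.29°

|H| = -24.5 dB, ∠H = -46.3°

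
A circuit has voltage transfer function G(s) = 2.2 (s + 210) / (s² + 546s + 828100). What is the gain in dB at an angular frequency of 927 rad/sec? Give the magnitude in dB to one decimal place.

|j927 + 210| = √(927² + 210²) = 950.5
|(j927)² + 546(j927) + 828100| = |-31229 + j5.0614e+05| = 5.071e+05
|G(j927)| = 2.2 × 950.5 / 5.071e+05 = 0.0041236
20 log₁₀(0.0041236) = -47.69 dB

-47.7 dB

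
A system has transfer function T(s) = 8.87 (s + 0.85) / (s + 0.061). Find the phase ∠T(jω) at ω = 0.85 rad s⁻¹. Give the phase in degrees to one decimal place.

-40.9°

∠(j0.85 + 0.85) = arctan(0.85/0.85) = 45.00°
∠(j0.85 + 0.061) = arctan(0.85/0.061) = 85.90°
∠T(j0.85) = 45.00° − 85.90° = -40.90°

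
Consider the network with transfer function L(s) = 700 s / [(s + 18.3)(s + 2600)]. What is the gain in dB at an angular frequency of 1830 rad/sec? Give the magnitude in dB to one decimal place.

-13.1 dB

|j1830| = 1830
|j1830 + 18.3| = √(1830² + 18.3²) = 1830
|j1830 + 2600| = √(1830² + 2600²) = 3179
|L(j1830)| = 700 × 1830 / (1830 × 3179) = 0.22015
20 log₁₀(0.22015) = -13.15 dB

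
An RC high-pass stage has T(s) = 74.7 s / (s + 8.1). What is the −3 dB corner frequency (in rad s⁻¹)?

For a single-pole high-pass, the −3 dB point is at the pole: ω = 8.1 rad s⁻¹.

8.1 rad s⁻¹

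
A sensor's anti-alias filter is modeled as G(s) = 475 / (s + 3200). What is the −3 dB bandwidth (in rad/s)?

3200 rad/s

For a single-pole low-pass, the −3 dB point is at the pole: ω = 3200 rad/s.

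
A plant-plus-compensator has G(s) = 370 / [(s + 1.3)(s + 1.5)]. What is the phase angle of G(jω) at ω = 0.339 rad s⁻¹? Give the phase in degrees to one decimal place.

∠(j0.339 + 1.3) = arctan(0.339/1.3) = 14.62°
∠(j0.339 + 1.5) = arctan(0.339/1.5) = 12.73°
∠G(j0.339) = − (14.62° + 12.73°) = -27.35°

-27.4°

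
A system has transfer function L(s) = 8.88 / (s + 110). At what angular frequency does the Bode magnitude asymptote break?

The single real pole at s = −110 gives a corner at ω = 110 rad/s.

110 rad/s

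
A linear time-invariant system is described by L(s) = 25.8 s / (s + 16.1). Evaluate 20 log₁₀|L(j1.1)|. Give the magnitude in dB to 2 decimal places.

4.90 dB

|j1.1| = 1.1
|j1.1 + 16.1| = √(1.1² + 16.1²) = 16.14
|L(j1.1)| = 25.8 × 1.1 / 16.14 = 1.7586
20 log₁₀(1.7586) = 4.904 dB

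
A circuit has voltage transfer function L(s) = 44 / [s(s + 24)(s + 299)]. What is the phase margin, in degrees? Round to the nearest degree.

Gain crossover: |L(jω)| = 1 at ω ≈ 0.00613 rad/sec.
∠L(j0.00613) = −90° − arctan(0.00613/24) − arctan(0.00613/299) ≈ -90.02°
PM = 180° + (-90.02°) = 89.98°

90°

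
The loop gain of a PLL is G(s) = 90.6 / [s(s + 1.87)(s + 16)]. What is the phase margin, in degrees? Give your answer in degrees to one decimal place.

Gain crossover: |G(jω)| = 1 at ω ≈ 2.03 rad s⁻¹.
∠G(j2.03) = −90° − arctan(2.03/1.87) − arctan(2.03/16) ≈ -144.64°
PM = 180° + (-144.64°) = 35.36°

35.4°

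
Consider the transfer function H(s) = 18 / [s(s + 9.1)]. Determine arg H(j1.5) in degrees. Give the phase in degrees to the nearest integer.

∠(j1.5 + 9.1) = arctan(1.5/9.1) = 9.36°
∠(j1.5) = 90.00°
∠H(j1.5) = − (9.36° + 90.00°) = -99.36°

-99 deg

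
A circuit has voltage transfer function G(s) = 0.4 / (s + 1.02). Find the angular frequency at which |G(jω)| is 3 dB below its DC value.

1.02 rad/s

For a single-pole low-pass, the −3 dB point is at the pole: ω = 1.02 rad/s.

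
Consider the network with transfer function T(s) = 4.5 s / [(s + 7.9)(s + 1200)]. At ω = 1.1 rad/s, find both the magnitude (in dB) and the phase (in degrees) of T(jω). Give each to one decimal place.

|T| = -65.7 dB, ∠T = 82.0°

|j1.1| = 1.1
|j1.1 + 7.9| = √(1.1² + 7.9²) = 7.976
|j1.1 + 1200| = √(1.1² + 1200²) = 1200
|T(j1.1)| = 4.5 × 1.1 / (7.976 × 1200) = 0.00051716
20 log₁₀(0.00051716) = -65.73 dB
∠(j1.1) = 90.00°
∠(j1.1 + 7.9) = arctan(1.1/7.9) = 7.93°
∠(j1.1 + 1200) = arctan(1.1/1200) = 0.05°
∠T(j1.1) = 90.00° − (7.93° + 0.05°) = 82.02°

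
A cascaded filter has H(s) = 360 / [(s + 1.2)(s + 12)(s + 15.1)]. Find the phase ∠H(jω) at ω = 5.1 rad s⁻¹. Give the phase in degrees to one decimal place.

∠(j5.1 + 1.2) = arctan(5.1/1.2) = 76.76°
∠(j5.1 + 12) = arctan(5.1/12) = 23.03°
∠(j5.1 + 15.1) = arctan(5.1/15.1) = 18.66°
∠H(j5.1) = − (76.76° + 23.03° + 18.66°) = -118.45°

-118.4 deg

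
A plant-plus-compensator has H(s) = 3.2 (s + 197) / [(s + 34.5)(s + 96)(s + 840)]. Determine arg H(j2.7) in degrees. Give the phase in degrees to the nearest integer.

∠(j2.7 + 197) = arctan(2.7/197) = 0.79°
∠(j2.7 + 34.5) = arctan(2.7/34.5) = 4.47°
∠(j2.7 + 96) = arctan(2.7/96) = 1.61°
∠(j2.7 + 840) = arctan(2.7/840) = 0.18°
∠H(j2.7) = 0.79° − (4.47° + 1.61° + 0.18°) = -5.48°

-5°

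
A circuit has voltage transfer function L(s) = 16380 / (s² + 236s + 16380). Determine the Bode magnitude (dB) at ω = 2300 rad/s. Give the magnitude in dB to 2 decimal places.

-50.20 dB

|(j2300)² + 236(j2300) + 16380| = |-5.2736e+06 + j5.428e+05| = 5.301e+06
|L(j2300)| = 16380 / 5.301e+06 = 0.0030897
20 log₁₀(0.0030897) = -50.202 dB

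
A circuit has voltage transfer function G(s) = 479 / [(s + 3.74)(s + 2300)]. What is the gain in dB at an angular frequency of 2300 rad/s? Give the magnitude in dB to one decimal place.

|j2300 + 3.74| = √(2300² + 3.74²) = 2300
|j2300 + 2300| = √(2300² + 2300²) = 3253
|G(j2300)| = 479 / (2300 × 3253) = 6.4027e-05
20 log₁₀(6.4027e-05) = -83.87 dB

-83.9 dB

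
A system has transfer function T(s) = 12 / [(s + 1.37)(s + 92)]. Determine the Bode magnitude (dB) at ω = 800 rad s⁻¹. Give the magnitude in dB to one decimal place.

-94.6 dB

|j800 + 1.37| = √(800² + 1.37²) = 800
|j800 + 92| = √(800² + 92²) = 805.3
|T(j800)| = 12 / (800 × 805.3) = 1.8627e-05
20 log₁₀(1.8627e-05) = -94.60 dB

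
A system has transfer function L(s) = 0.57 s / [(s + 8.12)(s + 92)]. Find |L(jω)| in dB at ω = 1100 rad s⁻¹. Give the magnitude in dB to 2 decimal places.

-65.74 dB

|j1100| = 1100
|j1100 + 8.12| = √(1100² + 8.12²) = 1100
|j1100 + 92| = √(1100² + 92²) = 1104
|L(j1100)| = 0.57 × 1100 / (1100 × 1104) = 0.00051636
20 log₁₀(0.00051636) = -65.741 dB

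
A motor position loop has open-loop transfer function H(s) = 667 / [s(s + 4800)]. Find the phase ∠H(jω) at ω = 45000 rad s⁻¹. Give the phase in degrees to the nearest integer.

∠(j45000 + 4800) = arctan(45000/4800) = 83.91°
∠(j45000) = 90.00°
∠H(j45000) = − (83.91° + 90.00°) = -173.91°

-174°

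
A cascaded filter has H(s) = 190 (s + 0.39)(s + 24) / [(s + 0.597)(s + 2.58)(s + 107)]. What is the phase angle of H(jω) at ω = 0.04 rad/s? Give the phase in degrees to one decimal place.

1.2°

∠(j0.04 + 0.39) = arctan(0.04/0.39) = 5.86°
∠(j0.04 + 24) = arctan(0.04/24) = 0.10°
∠(j0.04 + 0.597) = arctan(0.04/0.597) = 3.83°
∠(j0.04 + 2.58) = arctan(0.04/2.58) = 0.89°
∠(j0.04 + 107) = arctan(0.04/107) = 0.02°
∠H(j0.04) = 5.86° + 0.10° − (3.83° + 0.89° + 0.02°) = 1.21°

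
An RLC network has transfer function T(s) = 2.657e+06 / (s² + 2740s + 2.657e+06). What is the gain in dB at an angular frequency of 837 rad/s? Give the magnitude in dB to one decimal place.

-1.1 dB

|(j837)² + 2740(j837) + 2.657e+06| = |1.9564e+06 + j2.2934e+06| = 3.015e+06
|T(j837)| = 2.657e+06 / 3.015e+06 = 0.88141
20 log₁₀(0.88141) = -1.10 dB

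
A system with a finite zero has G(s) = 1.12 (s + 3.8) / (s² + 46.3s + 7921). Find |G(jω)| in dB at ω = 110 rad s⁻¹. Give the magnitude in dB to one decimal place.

|j110 + 3.8| = √(110² + 3.8²) = 110.1
|(j110)² + 46.3(j110) + 7921| = |-4179 + j5093| = 6588
|G(j110)| = 1.12 × 110.1 / 6588 = 0.018712
20 log₁₀(0.018712) = -34.56 dB

-34.6 dB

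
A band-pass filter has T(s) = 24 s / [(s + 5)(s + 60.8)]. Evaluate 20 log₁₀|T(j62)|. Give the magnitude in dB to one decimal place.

|j62| = 62
|j62 + 5| = √(62² + 5²) = 62.2
|j62 + 60.8| = √(62² + 60.8²) = 86.84
|T(j62)| = 24 × 62 / (62.2 × 86.84) = 0.27549
20 log₁₀(0.27549) = -11.20 dB

-11.2 dB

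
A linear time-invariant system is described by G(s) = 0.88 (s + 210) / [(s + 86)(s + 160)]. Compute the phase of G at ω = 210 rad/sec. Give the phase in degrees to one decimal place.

-75.4 deg

∠(j210 + 210) = arctan(210/210) = 45.00°
∠(j210 + 86) = arctan(210/86) = 67.73°
∠(j210 + 160) = arctan(210/160) = 52.70°
∠G(j210) = 45.00° − (67.73° + 52.70°) = -75.43°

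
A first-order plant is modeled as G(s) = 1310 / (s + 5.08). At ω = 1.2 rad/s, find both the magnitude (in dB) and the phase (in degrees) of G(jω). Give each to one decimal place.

|G| = 48.0 dB, ∠G = -13.3°

|j1.2 + 5.08| = √(1.2² + 5.08²) = 5.22
|G(j1.2)| = 1310 / 5.22 = 250.97
20 log₁₀(250.97) = 47.99 dB
∠(j1.2 + 5.08) = arctan(1.2/5.08) = 13.29°
∠G(j1.2) = −13.29° = -13.29°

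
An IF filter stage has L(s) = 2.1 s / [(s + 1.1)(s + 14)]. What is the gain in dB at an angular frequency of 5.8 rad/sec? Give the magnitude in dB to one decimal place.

|j5.8| = 5.8
|j5.8 + 1.1| = √(5.8² + 1.1²) = 5.903
|j5.8 + 14| = √(5.8² + 14²) = 15.15
|L(j5.8)| = 2.1 × 5.8 / (5.903 × 15.15) = 0.13615
20 log₁₀(0.13615) = -17.32 dB

-17.3 dB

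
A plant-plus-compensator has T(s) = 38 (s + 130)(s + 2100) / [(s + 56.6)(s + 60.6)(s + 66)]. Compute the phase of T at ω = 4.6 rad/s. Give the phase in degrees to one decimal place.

-10.8°

∠(j4.6 + 130) = arctan(4.6/130) = 2.03°
∠(j4.6 + 2100) = arctan(4.6/2100) = 0.13°
∠(j4.6 + 56.6) = arctan(4.6/56.6) = 4.65°
∠(j4.6 + 60.6) = arctan(4.6/60.6) = 4.34°
∠(j4.6 + 66) = arctan(4.6/66) = 3.99°
∠T(j4.6) = 2.03° + 0.13° − (4.65° + 4.34° + 3.99°) = -10.82°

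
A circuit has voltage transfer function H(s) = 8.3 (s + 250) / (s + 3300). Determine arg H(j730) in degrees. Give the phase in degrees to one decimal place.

58.6°

∠(j730 + 250) = arctan(730/250) = 71.10°
∠(j730 + 3300) = arctan(730/3300) = 12.47°
∠H(j730) = 71.10° − 12.47° = 58.62°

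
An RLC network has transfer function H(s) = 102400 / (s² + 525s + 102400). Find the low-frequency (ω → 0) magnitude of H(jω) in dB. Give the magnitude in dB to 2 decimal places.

H(0) = 102400 / 102400 = 1
20 log₁₀(1) = 0.000 dB

0.00 dB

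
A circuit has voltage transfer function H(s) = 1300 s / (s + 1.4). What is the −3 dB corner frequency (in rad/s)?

For a single-pole high-pass, the −3 dB point is at the pole: ω = 1.4 rad/s.

1.4 rad/s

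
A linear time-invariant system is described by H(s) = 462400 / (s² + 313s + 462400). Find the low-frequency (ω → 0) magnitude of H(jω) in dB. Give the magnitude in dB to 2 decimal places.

H(0) = 462400 / 462400 = 1
20 log₁₀(1) = 0.000 dB

0.00 dB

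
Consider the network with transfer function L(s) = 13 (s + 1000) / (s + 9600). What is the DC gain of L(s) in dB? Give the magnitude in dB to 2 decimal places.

L(0) = 13 × 1000 / 9600 = 1.3542
20 log₁₀(1.3542) = 2.633 dB

2.63 dB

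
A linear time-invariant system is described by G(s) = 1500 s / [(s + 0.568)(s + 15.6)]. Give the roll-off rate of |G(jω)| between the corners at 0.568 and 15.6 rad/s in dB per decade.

In this band the factors already past their corner are: 1 differentiator zero, pole at 0.568; net slope = 0 dB/decade.

0 dB/decade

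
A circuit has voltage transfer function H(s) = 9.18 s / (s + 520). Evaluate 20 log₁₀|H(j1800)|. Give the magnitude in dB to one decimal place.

|j1800| = 1800
|j1800 + 520| = √(1800² + 520²) = 1874
|H(j1800)| = 9.18 × 1800 / 1874 = 8.8194
20 log₁₀(8.8194) = 18.91 dB

18.9 dB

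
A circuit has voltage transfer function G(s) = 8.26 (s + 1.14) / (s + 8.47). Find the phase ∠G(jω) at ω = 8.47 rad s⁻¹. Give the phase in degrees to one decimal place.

∠(j8.47 + 1.14) = arctan(8.47/1.14) = 82.33°
∠(j8.47 + 8.47) = arctan(8.47/8.47) = 45.00°
∠G(j8.47) = 82.33° − 45.00° = 37.33°

37.3°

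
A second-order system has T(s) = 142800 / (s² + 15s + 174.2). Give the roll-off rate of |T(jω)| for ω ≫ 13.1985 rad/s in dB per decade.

-40 dB/decade

With 0 zeros and 2 poles, the high-frequency asymptotic slope is 20 × (0 − 2) = -40 dB/decade.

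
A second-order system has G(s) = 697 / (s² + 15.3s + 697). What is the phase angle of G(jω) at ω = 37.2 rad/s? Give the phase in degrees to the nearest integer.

-140°

∠[(j37.2)² + 15.3(j37.2) + 697] = ∠[-686.84 + j569.16] = 140.35°
∠G(j37.2) = −140.35° = -140.35°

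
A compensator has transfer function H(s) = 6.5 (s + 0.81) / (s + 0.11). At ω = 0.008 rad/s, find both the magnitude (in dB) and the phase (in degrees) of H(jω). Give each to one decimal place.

|j0.008 + 0.81| = √(0.008² + 0.81²) = 0.81
|j0.008 + 0.11| = √(0.008² + 0.11²) = 0.1103
|H(j0.008)| = 6.5 × 0.81 / 0.1103 = 47.74
20 log₁₀(47.74) = 33.58 dB
∠(j0.008 + 0.81) = arctan(0.008/0.81) = 0.57°
∠(j0.008 + 0.11) = arctan(0.008/0.11) = 4.16°
∠H(j0.008) = 0.57° − 4.16° = -3.59°

|H| = 33.6 dB, ∠H = -3.6°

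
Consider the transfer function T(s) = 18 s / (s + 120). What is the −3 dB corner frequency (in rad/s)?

120 rad/s

For a single-pole high-pass, the −3 dB point is at the pole: ω = 120 rad/s.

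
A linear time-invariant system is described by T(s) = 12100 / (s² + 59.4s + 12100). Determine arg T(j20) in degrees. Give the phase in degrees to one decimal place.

∠[(j20)² + 59.4(j20) + 12100] = ∠[11700 + j1188] = 5.80°
∠T(j20) = −5.80° = -5.80°

-5.8°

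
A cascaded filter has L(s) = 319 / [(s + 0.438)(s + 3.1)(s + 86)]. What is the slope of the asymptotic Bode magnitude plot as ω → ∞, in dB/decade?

-60 dB/decade

With 0 zeros and 3 poles, the high-frequency asymptotic slope is 20 × (0 − 3) = -60 dB/decade.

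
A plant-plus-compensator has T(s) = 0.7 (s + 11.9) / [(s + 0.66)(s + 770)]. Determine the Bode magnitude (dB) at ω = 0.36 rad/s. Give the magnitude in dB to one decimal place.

|j0.36 + 11.9| = √(0.36² + 11.9²) = 11.91
|j0.36 + 0.66| = √(0.36² + 0.66²) = 0.7518
|j0.36 + 770| = √(0.36² + 770²) = 770
|T(j0.36)| = 0.7 × 11.91 / (0.7518 × 770) = 0.014396
20 log₁₀(0.014396) = -36.83 dB

-36.8 dB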